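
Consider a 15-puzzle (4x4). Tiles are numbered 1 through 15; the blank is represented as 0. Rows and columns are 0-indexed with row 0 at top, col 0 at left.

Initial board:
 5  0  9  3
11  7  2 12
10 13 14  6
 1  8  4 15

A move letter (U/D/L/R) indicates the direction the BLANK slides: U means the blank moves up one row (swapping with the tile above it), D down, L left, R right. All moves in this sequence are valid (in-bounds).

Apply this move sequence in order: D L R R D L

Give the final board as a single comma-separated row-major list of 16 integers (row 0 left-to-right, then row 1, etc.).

After move 1 (D):
 5  7  9  3
11  0  2 12
10 13 14  6
 1  8  4 15

After move 2 (L):
 5  7  9  3
 0 11  2 12
10 13 14  6
 1  8  4 15

After move 3 (R):
 5  7  9  3
11  0  2 12
10 13 14  6
 1  8  4 15

After move 4 (R):
 5  7  9  3
11  2  0 12
10 13 14  6
 1  8  4 15

After move 5 (D):
 5  7  9  3
11  2 14 12
10 13  0  6
 1  8  4 15

After move 6 (L):
 5  7  9  3
11  2 14 12
10  0 13  6
 1  8  4 15

Answer: 5, 7, 9, 3, 11, 2, 14, 12, 10, 0, 13, 6, 1, 8, 4, 15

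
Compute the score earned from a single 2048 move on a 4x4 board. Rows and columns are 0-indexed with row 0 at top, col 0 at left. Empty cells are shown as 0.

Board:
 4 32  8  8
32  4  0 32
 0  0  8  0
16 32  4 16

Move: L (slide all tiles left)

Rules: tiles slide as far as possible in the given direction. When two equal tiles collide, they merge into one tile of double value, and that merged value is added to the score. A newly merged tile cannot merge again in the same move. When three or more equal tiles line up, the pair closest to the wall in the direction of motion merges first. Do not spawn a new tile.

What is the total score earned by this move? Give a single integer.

Slide left:
row 0: [4, 32, 8, 8] -> [4, 32, 16, 0]  score +16 (running 16)
row 1: [32, 4, 0, 32] -> [32, 4, 32, 0]  score +0 (running 16)
row 2: [0, 0, 8, 0] -> [8, 0, 0, 0]  score +0 (running 16)
row 3: [16, 32, 4, 16] -> [16, 32, 4, 16]  score +0 (running 16)
Board after move:
 4 32 16  0
32  4 32  0
 8  0  0  0
16 32  4 16

Answer: 16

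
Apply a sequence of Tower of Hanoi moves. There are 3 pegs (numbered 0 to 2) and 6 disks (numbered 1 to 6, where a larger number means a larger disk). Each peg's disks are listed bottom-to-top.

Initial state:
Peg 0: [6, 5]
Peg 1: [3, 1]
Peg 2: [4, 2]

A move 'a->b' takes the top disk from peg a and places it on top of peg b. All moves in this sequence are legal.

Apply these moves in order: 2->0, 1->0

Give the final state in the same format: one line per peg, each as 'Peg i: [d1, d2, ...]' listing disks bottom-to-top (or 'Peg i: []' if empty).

Answer: Peg 0: [6, 5, 2, 1]
Peg 1: [3]
Peg 2: [4]

Derivation:
After move 1 (2->0):
Peg 0: [6, 5, 2]
Peg 1: [3, 1]
Peg 2: [4]

After move 2 (1->0):
Peg 0: [6, 5, 2, 1]
Peg 1: [3]
Peg 2: [4]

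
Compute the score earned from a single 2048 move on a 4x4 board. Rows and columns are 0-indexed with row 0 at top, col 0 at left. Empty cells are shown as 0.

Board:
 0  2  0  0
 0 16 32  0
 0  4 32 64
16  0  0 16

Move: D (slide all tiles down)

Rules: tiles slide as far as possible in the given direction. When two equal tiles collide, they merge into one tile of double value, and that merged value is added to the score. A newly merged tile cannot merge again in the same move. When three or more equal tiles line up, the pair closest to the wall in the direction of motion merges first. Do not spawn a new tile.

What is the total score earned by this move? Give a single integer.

Slide down:
col 0: [0, 0, 0, 16] -> [0, 0, 0, 16]  score +0 (running 0)
col 1: [2, 16, 4, 0] -> [0, 2, 16, 4]  score +0 (running 0)
col 2: [0, 32, 32, 0] -> [0, 0, 0, 64]  score +64 (running 64)
col 3: [0, 0, 64, 16] -> [0, 0, 64, 16]  score +0 (running 64)
Board after move:
 0  0  0  0
 0  2  0  0
 0 16  0 64
16  4 64 16

Answer: 64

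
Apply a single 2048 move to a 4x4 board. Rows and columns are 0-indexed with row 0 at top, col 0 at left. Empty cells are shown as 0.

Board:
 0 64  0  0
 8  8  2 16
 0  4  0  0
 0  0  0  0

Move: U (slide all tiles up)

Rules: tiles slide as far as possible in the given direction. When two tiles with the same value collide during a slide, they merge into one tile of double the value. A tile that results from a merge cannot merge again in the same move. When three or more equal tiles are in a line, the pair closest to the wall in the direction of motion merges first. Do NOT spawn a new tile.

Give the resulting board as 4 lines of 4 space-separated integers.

Slide up:
col 0: [0, 8, 0, 0] -> [8, 0, 0, 0]
col 1: [64, 8, 4, 0] -> [64, 8, 4, 0]
col 2: [0, 2, 0, 0] -> [2, 0, 0, 0]
col 3: [0, 16, 0, 0] -> [16, 0, 0, 0]

Answer:  8 64  2 16
 0  8  0  0
 0  4  0  0
 0  0  0  0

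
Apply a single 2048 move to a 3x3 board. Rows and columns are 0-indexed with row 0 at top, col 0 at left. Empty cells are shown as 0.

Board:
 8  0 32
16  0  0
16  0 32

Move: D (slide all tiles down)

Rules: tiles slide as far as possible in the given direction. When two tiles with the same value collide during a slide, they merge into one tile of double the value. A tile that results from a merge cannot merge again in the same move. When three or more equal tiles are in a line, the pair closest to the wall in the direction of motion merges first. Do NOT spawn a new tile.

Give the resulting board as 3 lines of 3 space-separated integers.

Slide down:
col 0: [8, 16, 16] -> [0, 8, 32]
col 1: [0, 0, 0] -> [0, 0, 0]
col 2: [32, 0, 32] -> [0, 0, 64]

Answer:  0  0  0
 8  0  0
32  0 64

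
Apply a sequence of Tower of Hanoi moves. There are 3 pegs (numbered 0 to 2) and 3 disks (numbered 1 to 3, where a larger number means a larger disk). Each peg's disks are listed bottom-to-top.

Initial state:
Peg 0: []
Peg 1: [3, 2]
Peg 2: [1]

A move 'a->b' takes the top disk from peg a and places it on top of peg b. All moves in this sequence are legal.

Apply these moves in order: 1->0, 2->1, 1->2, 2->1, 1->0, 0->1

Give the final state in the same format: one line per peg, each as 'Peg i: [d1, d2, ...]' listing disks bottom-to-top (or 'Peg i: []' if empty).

After move 1 (1->0):
Peg 0: [2]
Peg 1: [3]
Peg 2: [1]

After move 2 (2->1):
Peg 0: [2]
Peg 1: [3, 1]
Peg 2: []

After move 3 (1->2):
Peg 0: [2]
Peg 1: [3]
Peg 2: [1]

After move 4 (2->1):
Peg 0: [2]
Peg 1: [3, 1]
Peg 2: []

After move 5 (1->0):
Peg 0: [2, 1]
Peg 1: [3]
Peg 2: []

After move 6 (0->1):
Peg 0: [2]
Peg 1: [3, 1]
Peg 2: []

Answer: Peg 0: [2]
Peg 1: [3, 1]
Peg 2: []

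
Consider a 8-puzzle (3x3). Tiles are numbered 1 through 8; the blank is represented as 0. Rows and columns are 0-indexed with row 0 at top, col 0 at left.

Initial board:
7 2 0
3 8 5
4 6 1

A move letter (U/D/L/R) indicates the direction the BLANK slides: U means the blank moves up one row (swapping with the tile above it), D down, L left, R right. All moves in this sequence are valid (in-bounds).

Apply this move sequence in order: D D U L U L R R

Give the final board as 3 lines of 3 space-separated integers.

Answer: 7 5 0
3 2 8
4 6 1

Derivation:
After move 1 (D):
7 2 5
3 8 0
4 6 1

After move 2 (D):
7 2 5
3 8 1
4 6 0

After move 3 (U):
7 2 5
3 8 0
4 6 1

After move 4 (L):
7 2 5
3 0 8
4 6 1

After move 5 (U):
7 0 5
3 2 8
4 6 1

After move 6 (L):
0 7 5
3 2 8
4 6 1

After move 7 (R):
7 0 5
3 2 8
4 6 1

After move 8 (R):
7 5 0
3 2 8
4 6 1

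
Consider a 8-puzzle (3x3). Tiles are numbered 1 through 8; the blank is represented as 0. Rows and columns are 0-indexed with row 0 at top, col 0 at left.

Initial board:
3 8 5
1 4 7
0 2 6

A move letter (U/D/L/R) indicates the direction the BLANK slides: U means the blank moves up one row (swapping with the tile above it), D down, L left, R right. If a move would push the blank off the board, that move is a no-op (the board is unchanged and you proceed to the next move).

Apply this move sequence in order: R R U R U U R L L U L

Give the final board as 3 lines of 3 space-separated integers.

Answer: 0 3 8
1 4 5
2 6 7

Derivation:
After move 1 (R):
3 8 5
1 4 7
2 0 6

After move 2 (R):
3 8 5
1 4 7
2 6 0

After move 3 (U):
3 8 5
1 4 0
2 6 7

After move 4 (R):
3 8 5
1 4 0
2 6 7

After move 5 (U):
3 8 0
1 4 5
2 6 7

After move 6 (U):
3 8 0
1 4 5
2 6 7

After move 7 (R):
3 8 0
1 4 5
2 6 7

After move 8 (L):
3 0 8
1 4 5
2 6 7

After move 9 (L):
0 3 8
1 4 5
2 6 7

After move 10 (U):
0 3 8
1 4 5
2 6 7

After move 11 (L):
0 3 8
1 4 5
2 6 7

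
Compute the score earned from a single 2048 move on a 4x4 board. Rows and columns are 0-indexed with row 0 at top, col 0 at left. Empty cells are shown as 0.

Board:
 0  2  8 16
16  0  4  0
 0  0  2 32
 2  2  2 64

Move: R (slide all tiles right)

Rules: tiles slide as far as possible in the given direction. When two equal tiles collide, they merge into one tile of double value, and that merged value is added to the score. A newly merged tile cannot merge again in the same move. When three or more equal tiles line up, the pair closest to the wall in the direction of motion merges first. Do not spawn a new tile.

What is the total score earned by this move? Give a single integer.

Slide right:
row 0: [0, 2, 8, 16] -> [0, 2, 8, 16]  score +0 (running 0)
row 1: [16, 0, 4, 0] -> [0, 0, 16, 4]  score +0 (running 0)
row 2: [0, 0, 2, 32] -> [0, 0, 2, 32]  score +0 (running 0)
row 3: [2, 2, 2, 64] -> [0, 2, 4, 64]  score +4 (running 4)
Board after move:
 0  2  8 16
 0  0 16  4
 0  0  2 32
 0  2  4 64

Answer: 4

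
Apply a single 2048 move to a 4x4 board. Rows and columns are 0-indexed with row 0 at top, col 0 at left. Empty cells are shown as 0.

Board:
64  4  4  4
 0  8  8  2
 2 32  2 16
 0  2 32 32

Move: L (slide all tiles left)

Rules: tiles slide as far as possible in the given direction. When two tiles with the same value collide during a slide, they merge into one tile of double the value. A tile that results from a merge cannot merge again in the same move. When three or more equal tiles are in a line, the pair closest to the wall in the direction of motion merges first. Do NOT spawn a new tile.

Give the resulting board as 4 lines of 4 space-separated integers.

Slide left:
row 0: [64, 4, 4, 4] -> [64, 8, 4, 0]
row 1: [0, 8, 8, 2] -> [16, 2, 0, 0]
row 2: [2, 32, 2, 16] -> [2, 32, 2, 16]
row 3: [0, 2, 32, 32] -> [2, 64, 0, 0]

Answer: 64  8  4  0
16  2  0  0
 2 32  2 16
 2 64  0  0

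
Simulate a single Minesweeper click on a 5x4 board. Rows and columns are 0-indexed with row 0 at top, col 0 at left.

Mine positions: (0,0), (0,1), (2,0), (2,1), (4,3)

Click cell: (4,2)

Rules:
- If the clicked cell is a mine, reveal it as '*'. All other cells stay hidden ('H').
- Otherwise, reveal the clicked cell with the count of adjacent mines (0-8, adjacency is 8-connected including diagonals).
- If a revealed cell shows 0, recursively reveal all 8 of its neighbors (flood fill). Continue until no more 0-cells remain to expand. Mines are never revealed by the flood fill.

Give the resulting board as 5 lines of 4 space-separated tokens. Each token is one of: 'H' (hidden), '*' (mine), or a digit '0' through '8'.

H H H H
H H H H
H H H H
H H H H
H H 1 H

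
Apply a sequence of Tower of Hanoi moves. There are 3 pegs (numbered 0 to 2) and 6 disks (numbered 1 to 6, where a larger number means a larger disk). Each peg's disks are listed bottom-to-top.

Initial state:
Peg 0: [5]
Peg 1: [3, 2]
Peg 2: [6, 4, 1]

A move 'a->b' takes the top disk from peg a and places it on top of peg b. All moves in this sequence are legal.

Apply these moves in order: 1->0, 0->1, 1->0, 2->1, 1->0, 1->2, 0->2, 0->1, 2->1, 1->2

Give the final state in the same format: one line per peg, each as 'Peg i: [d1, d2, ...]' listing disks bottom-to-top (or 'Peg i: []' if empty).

Answer: Peg 0: [5]
Peg 1: [2]
Peg 2: [6, 4, 3, 1]

Derivation:
After move 1 (1->0):
Peg 0: [5, 2]
Peg 1: [3]
Peg 2: [6, 4, 1]

After move 2 (0->1):
Peg 0: [5]
Peg 1: [3, 2]
Peg 2: [6, 4, 1]

After move 3 (1->0):
Peg 0: [5, 2]
Peg 1: [3]
Peg 2: [6, 4, 1]

After move 4 (2->1):
Peg 0: [5, 2]
Peg 1: [3, 1]
Peg 2: [6, 4]

After move 5 (1->0):
Peg 0: [5, 2, 1]
Peg 1: [3]
Peg 2: [6, 4]

After move 6 (1->2):
Peg 0: [5, 2, 1]
Peg 1: []
Peg 2: [6, 4, 3]

After move 7 (0->2):
Peg 0: [5, 2]
Peg 1: []
Peg 2: [6, 4, 3, 1]

After move 8 (0->1):
Peg 0: [5]
Peg 1: [2]
Peg 2: [6, 4, 3, 1]

After move 9 (2->1):
Peg 0: [5]
Peg 1: [2, 1]
Peg 2: [6, 4, 3]

After move 10 (1->2):
Peg 0: [5]
Peg 1: [2]
Peg 2: [6, 4, 3, 1]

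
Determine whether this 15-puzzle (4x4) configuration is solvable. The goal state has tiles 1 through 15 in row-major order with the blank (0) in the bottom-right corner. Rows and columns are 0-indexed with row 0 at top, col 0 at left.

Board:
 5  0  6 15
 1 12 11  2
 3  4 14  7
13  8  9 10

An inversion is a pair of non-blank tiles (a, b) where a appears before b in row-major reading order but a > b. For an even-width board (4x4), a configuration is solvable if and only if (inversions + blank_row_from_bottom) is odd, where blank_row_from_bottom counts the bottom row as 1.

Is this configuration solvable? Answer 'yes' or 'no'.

Answer: yes

Derivation:
Inversions: 43
Blank is in row 0 (0-indexed from top), which is row 4 counting from the bottom (bottom = 1).
43 + 4 = 47, which is odd, so the puzzle is solvable.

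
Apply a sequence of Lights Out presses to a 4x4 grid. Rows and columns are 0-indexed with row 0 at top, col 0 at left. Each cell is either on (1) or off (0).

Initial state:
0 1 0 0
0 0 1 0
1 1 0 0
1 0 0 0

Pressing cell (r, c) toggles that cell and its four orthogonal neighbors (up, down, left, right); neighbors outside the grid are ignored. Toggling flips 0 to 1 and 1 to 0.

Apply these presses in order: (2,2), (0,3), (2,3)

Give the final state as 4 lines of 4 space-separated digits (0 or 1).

Answer: 0 1 1 1
0 0 0 0
1 0 0 0
1 0 1 1

Derivation:
After press 1 at (2,2):
0 1 0 0
0 0 0 0
1 0 1 1
1 0 1 0

After press 2 at (0,3):
0 1 1 1
0 0 0 1
1 0 1 1
1 0 1 0

After press 3 at (2,3):
0 1 1 1
0 0 0 0
1 0 0 0
1 0 1 1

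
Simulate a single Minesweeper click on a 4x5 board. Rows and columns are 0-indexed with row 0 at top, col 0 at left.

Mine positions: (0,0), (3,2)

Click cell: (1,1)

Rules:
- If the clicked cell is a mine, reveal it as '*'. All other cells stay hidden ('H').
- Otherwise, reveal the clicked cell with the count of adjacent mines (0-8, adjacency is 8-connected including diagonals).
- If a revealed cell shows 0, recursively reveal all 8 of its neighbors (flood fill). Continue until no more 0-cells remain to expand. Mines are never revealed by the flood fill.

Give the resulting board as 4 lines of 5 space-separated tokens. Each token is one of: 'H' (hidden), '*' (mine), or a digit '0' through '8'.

H H H H H
H 1 H H H
H H H H H
H H H H H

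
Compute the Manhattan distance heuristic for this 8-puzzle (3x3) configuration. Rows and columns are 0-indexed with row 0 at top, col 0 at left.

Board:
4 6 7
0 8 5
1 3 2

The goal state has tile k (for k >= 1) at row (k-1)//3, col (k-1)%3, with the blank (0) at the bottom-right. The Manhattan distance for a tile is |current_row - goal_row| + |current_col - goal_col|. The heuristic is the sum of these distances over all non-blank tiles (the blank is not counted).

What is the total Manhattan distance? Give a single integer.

Answer: 17

Derivation:
Tile 4: at (0,0), goal (1,0), distance |0-1|+|0-0| = 1
Tile 6: at (0,1), goal (1,2), distance |0-1|+|1-2| = 2
Tile 7: at (0,2), goal (2,0), distance |0-2|+|2-0| = 4
Tile 8: at (1,1), goal (2,1), distance |1-2|+|1-1| = 1
Tile 5: at (1,2), goal (1,1), distance |1-1|+|2-1| = 1
Tile 1: at (2,0), goal (0,0), distance |2-0|+|0-0| = 2
Tile 3: at (2,1), goal (0,2), distance |2-0|+|1-2| = 3
Tile 2: at (2,2), goal (0,1), distance |2-0|+|2-1| = 3
Sum: 1 + 2 + 4 + 1 + 1 + 2 + 3 + 3 = 17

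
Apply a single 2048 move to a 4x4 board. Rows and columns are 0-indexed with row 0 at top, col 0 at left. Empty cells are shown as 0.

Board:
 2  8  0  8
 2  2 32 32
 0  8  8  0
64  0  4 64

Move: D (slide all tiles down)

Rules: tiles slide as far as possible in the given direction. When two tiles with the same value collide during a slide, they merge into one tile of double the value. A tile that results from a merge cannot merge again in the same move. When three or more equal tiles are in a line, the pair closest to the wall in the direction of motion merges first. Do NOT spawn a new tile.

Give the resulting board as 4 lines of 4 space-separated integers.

Slide down:
col 0: [2, 2, 0, 64] -> [0, 0, 4, 64]
col 1: [8, 2, 8, 0] -> [0, 8, 2, 8]
col 2: [0, 32, 8, 4] -> [0, 32, 8, 4]
col 3: [8, 32, 0, 64] -> [0, 8, 32, 64]

Answer:  0  0  0  0
 0  8 32  8
 4  2  8 32
64  8  4 64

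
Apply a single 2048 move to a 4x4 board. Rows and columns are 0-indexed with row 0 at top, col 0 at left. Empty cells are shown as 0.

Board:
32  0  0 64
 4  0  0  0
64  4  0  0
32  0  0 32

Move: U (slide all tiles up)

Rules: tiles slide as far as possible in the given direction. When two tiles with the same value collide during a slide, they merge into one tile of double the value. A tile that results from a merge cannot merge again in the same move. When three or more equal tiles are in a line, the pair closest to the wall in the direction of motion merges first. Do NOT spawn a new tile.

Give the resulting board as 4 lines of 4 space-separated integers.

Answer: 32  4  0 64
 4  0  0 32
64  0  0  0
32  0  0  0

Derivation:
Slide up:
col 0: [32, 4, 64, 32] -> [32, 4, 64, 32]
col 1: [0, 0, 4, 0] -> [4, 0, 0, 0]
col 2: [0, 0, 0, 0] -> [0, 0, 0, 0]
col 3: [64, 0, 0, 32] -> [64, 32, 0, 0]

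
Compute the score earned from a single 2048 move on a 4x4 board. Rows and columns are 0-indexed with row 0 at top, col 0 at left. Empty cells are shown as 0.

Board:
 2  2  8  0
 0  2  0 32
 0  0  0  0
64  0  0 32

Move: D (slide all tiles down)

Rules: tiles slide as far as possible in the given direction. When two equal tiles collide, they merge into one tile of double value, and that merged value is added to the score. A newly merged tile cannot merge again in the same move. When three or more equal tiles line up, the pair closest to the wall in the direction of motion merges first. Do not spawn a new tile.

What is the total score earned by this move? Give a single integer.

Slide down:
col 0: [2, 0, 0, 64] -> [0, 0, 2, 64]  score +0 (running 0)
col 1: [2, 2, 0, 0] -> [0, 0, 0, 4]  score +4 (running 4)
col 2: [8, 0, 0, 0] -> [0, 0, 0, 8]  score +0 (running 4)
col 3: [0, 32, 0, 32] -> [0, 0, 0, 64]  score +64 (running 68)
Board after move:
 0  0  0  0
 0  0  0  0
 2  0  0  0
64  4  8 64

Answer: 68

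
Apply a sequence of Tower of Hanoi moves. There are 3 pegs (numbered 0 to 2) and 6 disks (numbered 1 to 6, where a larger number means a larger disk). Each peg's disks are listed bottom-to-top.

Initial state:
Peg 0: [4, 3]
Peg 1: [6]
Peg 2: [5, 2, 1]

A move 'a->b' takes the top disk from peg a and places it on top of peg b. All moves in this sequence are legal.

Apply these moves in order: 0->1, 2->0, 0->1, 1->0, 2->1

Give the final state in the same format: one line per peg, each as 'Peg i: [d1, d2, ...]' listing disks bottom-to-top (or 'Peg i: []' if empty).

Answer: Peg 0: [4, 1]
Peg 1: [6, 3, 2]
Peg 2: [5]

Derivation:
After move 1 (0->1):
Peg 0: [4]
Peg 1: [6, 3]
Peg 2: [5, 2, 1]

After move 2 (2->0):
Peg 0: [4, 1]
Peg 1: [6, 3]
Peg 2: [5, 2]

After move 3 (0->1):
Peg 0: [4]
Peg 1: [6, 3, 1]
Peg 2: [5, 2]

After move 4 (1->0):
Peg 0: [4, 1]
Peg 1: [6, 3]
Peg 2: [5, 2]

After move 5 (2->1):
Peg 0: [4, 1]
Peg 1: [6, 3, 2]
Peg 2: [5]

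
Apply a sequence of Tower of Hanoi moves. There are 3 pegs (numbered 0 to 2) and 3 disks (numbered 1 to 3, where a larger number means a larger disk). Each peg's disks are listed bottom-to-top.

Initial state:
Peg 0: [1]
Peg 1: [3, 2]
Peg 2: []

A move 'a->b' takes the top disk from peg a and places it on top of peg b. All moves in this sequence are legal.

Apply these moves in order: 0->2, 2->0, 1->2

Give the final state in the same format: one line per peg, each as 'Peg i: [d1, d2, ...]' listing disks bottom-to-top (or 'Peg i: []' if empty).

After move 1 (0->2):
Peg 0: []
Peg 1: [3, 2]
Peg 2: [1]

After move 2 (2->0):
Peg 0: [1]
Peg 1: [3, 2]
Peg 2: []

After move 3 (1->2):
Peg 0: [1]
Peg 1: [3]
Peg 2: [2]

Answer: Peg 0: [1]
Peg 1: [3]
Peg 2: [2]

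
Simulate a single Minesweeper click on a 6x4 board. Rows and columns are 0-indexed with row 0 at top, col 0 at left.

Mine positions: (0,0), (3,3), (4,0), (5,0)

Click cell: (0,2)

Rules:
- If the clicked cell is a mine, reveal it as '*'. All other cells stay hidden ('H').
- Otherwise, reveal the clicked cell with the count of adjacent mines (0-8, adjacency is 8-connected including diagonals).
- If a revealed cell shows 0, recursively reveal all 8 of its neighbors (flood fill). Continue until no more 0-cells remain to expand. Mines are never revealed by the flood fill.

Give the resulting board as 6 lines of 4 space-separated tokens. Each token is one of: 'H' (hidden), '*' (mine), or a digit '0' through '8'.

H 1 0 0
1 1 0 0
0 0 1 1
1 1 1 H
H H H H
H H H H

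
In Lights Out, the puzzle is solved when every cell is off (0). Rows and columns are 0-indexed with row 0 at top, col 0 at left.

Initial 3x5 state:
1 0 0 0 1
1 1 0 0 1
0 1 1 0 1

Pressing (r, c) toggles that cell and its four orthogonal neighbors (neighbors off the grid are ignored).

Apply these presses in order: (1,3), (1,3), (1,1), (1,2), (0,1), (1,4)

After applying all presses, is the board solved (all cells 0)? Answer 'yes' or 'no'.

After press 1 at (1,3):
1 0 0 1 1
1 1 1 1 0
0 1 1 1 1

After press 2 at (1,3):
1 0 0 0 1
1 1 0 0 1
0 1 1 0 1

After press 3 at (1,1):
1 1 0 0 1
0 0 1 0 1
0 0 1 0 1

After press 4 at (1,2):
1 1 1 0 1
0 1 0 1 1
0 0 0 0 1

After press 5 at (0,1):
0 0 0 0 1
0 0 0 1 1
0 0 0 0 1

After press 6 at (1,4):
0 0 0 0 0
0 0 0 0 0
0 0 0 0 0

Lights still on: 0

Answer: yes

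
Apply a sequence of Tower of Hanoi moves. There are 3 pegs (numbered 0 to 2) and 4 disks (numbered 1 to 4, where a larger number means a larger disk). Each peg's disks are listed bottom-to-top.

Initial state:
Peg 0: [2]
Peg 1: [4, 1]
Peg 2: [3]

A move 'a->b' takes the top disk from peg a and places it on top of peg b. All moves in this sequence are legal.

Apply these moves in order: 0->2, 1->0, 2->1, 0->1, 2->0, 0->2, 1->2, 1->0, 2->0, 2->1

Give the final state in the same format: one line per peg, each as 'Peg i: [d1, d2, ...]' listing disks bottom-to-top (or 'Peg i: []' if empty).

Answer: Peg 0: [2, 1]
Peg 1: [4, 3]
Peg 2: []

Derivation:
After move 1 (0->2):
Peg 0: []
Peg 1: [4, 1]
Peg 2: [3, 2]

After move 2 (1->0):
Peg 0: [1]
Peg 1: [4]
Peg 2: [3, 2]

After move 3 (2->1):
Peg 0: [1]
Peg 1: [4, 2]
Peg 2: [3]

After move 4 (0->1):
Peg 0: []
Peg 1: [4, 2, 1]
Peg 2: [3]

After move 5 (2->0):
Peg 0: [3]
Peg 1: [4, 2, 1]
Peg 2: []

After move 6 (0->2):
Peg 0: []
Peg 1: [4, 2, 1]
Peg 2: [3]

After move 7 (1->2):
Peg 0: []
Peg 1: [4, 2]
Peg 2: [3, 1]

After move 8 (1->0):
Peg 0: [2]
Peg 1: [4]
Peg 2: [3, 1]

After move 9 (2->0):
Peg 0: [2, 1]
Peg 1: [4]
Peg 2: [3]

After move 10 (2->1):
Peg 0: [2, 1]
Peg 1: [4, 3]
Peg 2: []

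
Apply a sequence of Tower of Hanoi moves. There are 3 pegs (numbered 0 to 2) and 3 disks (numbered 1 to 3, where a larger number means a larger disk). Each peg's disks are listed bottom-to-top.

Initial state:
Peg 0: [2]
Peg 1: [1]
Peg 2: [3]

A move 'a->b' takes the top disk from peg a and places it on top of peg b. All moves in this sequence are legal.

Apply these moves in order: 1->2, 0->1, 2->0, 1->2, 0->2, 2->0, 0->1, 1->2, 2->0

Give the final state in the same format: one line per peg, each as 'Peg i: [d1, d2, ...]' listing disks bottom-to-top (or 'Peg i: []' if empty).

After move 1 (1->2):
Peg 0: [2]
Peg 1: []
Peg 2: [3, 1]

After move 2 (0->1):
Peg 0: []
Peg 1: [2]
Peg 2: [3, 1]

After move 3 (2->0):
Peg 0: [1]
Peg 1: [2]
Peg 2: [3]

After move 4 (1->2):
Peg 0: [1]
Peg 1: []
Peg 2: [3, 2]

After move 5 (0->2):
Peg 0: []
Peg 1: []
Peg 2: [3, 2, 1]

After move 6 (2->0):
Peg 0: [1]
Peg 1: []
Peg 2: [3, 2]

After move 7 (0->1):
Peg 0: []
Peg 1: [1]
Peg 2: [3, 2]

After move 8 (1->2):
Peg 0: []
Peg 1: []
Peg 2: [3, 2, 1]

After move 9 (2->0):
Peg 0: [1]
Peg 1: []
Peg 2: [3, 2]

Answer: Peg 0: [1]
Peg 1: []
Peg 2: [3, 2]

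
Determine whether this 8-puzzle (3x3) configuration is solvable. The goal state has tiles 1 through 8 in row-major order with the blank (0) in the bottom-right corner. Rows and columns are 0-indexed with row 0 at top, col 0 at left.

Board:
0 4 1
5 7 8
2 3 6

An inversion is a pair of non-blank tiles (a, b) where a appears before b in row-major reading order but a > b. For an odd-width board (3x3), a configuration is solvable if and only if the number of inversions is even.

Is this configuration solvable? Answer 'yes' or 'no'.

Answer: no

Derivation:
Inversions (pairs i<j in row-major order where tile[i] > tile[j] > 0): 11
11 is odd, so the puzzle is not solvable.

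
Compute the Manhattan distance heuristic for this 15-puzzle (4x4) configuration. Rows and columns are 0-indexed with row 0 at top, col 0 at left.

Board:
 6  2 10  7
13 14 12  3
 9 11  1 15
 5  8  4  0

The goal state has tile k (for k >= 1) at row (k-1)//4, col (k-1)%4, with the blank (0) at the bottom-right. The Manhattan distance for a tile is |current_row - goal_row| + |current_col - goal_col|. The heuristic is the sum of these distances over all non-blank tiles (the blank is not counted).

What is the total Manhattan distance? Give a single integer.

Answer: 32

Derivation:
Tile 6: (0,0)->(1,1) = 2
Tile 2: (0,1)->(0,1) = 0
Tile 10: (0,2)->(2,1) = 3
Tile 7: (0,3)->(1,2) = 2
Tile 13: (1,0)->(3,0) = 2
Tile 14: (1,1)->(3,1) = 2
Tile 12: (1,2)->(2,3) = 2
Tile 3: (1,3)->(0,2) = 2
Tile 9: (2,0)->(2,0) = 0
Tile 11: (2,1)->(2,2) = 1
Tile 1: (2,2)->(0,0) = 4
Tile 15: (2,3)->(3,2) = 2
Tile 5: (3,0)->(1,0) = 2
Tile 8: (3,1)->(1,3) = 4
Tile 4: (3,2)->(0,3) = 4
Sum: 2 + 0 + 3 + 2 + 2 + 2 + 2 + 2 + 0 + 1 + 4 + 2 + 2 + 4 + 4 = 32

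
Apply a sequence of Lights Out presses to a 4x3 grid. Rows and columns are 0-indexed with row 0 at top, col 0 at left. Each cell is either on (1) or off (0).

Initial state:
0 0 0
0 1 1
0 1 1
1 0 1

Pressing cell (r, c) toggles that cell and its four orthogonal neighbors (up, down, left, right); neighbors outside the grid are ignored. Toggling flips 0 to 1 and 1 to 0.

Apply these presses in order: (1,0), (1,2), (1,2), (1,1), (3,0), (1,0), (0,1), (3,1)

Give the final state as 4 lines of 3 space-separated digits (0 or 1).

Answer: 1 0 1
1 1 0
1 1 1
1 0 0

Derivation:
After press 1 at (1,0):
1 0 0
1 0 1
1 1 1
1 0 1

After press 2 at (1,2):
1 0 1
1 1 0
1 1 0
1 0 1

After press 3 at (1,2):
1 0 0
1 0 1
1 1 1
1 0 1

After press 4 at (1,1):
1 1 0
0 1 0
1 0 1
1 0 1

After press 5 at (3,0):
1 1 0
0 1 0
0 0 1
0 1 1

After press 6 at (1,0):
0 1 0
1 0 0
1 0 1
0 1 1

After press 7 at (0,1):
1 0 1
1 1 0
1 0 1
0 1 1

After press 8 at (3,1):
1 0 1
1 1 0
1 1 1
1 0 0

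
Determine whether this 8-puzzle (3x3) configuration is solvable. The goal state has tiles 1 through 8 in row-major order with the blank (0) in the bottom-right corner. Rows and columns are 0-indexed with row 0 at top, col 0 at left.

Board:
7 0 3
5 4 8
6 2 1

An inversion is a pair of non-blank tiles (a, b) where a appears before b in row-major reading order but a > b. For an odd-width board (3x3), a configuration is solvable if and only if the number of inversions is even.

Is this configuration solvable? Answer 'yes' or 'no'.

Inversions (pairs i<j in row-major order where tile[i] > tile[j] > 0): 19
19 is odd, so the puzzle is not solvable.

Answer: no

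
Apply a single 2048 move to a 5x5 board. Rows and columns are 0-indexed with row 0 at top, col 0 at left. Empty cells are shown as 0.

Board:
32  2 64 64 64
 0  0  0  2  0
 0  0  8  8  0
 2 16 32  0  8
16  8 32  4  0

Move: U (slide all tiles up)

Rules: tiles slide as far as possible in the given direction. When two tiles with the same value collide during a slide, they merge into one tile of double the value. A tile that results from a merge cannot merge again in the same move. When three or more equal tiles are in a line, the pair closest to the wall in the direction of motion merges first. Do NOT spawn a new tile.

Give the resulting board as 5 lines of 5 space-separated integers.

Answer: 32  2 64 64 64
 2 16  8  2  8
16  8 64  8  0
 0  0  0  4  0
 0  0  0  0  0

Derivation:
Slide up:
col 0: [32, 0, 0, 2, 16] -> [32, 2, 16, 0, 0]
col 1: [2, 0, 0, 16, 8] -> [2, 16, 8, 0, 0]
col 2: [64, 0, 8, 32, 32] -> [64, 8, 64, 0, 0]
col 3: [64, 2, 8, 0, 4] -> [64, 2, 8, 4, 0]
col 4: [64, 0, 0, 8, 0] -> [64, 8, 0, 0, 0]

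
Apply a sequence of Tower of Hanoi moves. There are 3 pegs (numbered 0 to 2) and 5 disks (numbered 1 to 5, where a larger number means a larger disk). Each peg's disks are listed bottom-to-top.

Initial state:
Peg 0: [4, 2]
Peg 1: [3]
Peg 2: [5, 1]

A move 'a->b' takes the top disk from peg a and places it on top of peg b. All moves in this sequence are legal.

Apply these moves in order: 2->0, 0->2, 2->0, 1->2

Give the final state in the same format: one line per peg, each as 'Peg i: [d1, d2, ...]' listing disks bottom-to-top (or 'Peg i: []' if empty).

After move 1 (2->0):
Peg 0: [4, 2, 1]
Peg 1: [3]
Peg 2: [5]

After move 2 (0->2):
Peg 0: [4, 2]
Peg 1: [3]
Peg 2: [5, 1]

After move 3 (2->0):
Peg 0: [4, 2, 1]
Peg 1: [3]
Peg 2: [5]

After move 4 (1->2):
Peg 0: [4, 2, 1]
Peg 1: []
Peg 2: [5, 3]

Answer: Peg 0: [4, 2, 1]
Peg 1: []
Peg 2: [5, 3]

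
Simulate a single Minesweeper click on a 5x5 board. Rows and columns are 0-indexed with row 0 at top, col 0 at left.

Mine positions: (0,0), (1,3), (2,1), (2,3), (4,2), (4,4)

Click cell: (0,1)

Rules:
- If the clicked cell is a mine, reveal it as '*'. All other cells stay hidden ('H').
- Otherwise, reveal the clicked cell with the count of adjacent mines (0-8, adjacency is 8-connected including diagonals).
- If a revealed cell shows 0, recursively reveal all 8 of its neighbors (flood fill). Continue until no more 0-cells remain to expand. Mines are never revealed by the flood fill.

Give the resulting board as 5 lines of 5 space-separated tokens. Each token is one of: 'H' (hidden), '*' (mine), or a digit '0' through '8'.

H 1 H H H
H H H H H
H H H H H
H H H H H
H H H H H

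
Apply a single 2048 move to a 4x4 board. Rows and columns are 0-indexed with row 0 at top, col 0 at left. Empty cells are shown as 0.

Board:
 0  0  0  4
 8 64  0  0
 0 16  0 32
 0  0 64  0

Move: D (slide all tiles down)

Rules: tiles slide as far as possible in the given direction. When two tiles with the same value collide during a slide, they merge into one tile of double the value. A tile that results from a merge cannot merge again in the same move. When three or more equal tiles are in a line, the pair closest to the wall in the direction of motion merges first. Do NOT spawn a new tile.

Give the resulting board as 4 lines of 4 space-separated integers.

Answer:  0  0  0  0
 0  0  0  0
 0 64  0  4
 8 16 64 32

Derivation:
Slide down:
col 0: [0, 8, 0, 0] -> [0, 0, 0, 8]
col 1: [0, 64, 16, 0] -> [0, 0, 64, 16]
col 2: [0, 0, 0, 64] -> [0, 0, 0, 64]
col 3: [4, 0, 32, 0] -> [0, 0, 4, 32]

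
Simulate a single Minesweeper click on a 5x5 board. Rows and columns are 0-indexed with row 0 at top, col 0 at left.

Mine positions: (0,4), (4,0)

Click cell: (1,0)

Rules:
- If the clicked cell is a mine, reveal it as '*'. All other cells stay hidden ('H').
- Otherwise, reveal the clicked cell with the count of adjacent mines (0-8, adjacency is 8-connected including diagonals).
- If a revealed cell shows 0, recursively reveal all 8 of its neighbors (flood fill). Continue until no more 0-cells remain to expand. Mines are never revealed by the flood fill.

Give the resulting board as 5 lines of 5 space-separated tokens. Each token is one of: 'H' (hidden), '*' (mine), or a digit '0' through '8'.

0 0 0 1 H
0 0 0 1 1
0 0 0 0 0
1 1 0 0 0
H 1 0 0 0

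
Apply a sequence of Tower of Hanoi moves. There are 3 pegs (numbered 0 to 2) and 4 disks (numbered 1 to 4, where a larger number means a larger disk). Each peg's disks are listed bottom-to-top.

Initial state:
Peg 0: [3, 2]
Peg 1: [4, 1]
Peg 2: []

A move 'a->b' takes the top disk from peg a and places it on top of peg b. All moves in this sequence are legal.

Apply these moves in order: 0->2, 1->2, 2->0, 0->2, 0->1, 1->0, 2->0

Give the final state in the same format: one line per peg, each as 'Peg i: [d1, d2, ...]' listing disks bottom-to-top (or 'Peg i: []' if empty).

After move 1 (0->2):
Peg 0: [3]
Peg 1: [4, 1]
Peg 2: [2]

After move 2 (1->2):
Peg 0: [3]
Peg 1: [4]
Peg 2: [2, 1]

After move 3 (2->0):
Peg 0: [3, 1]
Peg 1: [4]
Peg 2: [2]

After move 4 (0->2):
Peg 0: [3]
Peg 1: [4]
Peg 2: [2, 1]

After move 5 (0->1):
Peg 0: []
Peg 1: [4, 3]
Peg 2: [2, 1]

After move 6 (1->0):
Peg 0: [3]
Peg 1: [4]
Peg 2: [2, 1]

After move 7 (2->0):
Peg 0: [3, 1]
Peg 1: [4]
Peg 2: [2]

Answer: Peg 0: [3, 1]
Peg 1: [4]
Peg 2: [2]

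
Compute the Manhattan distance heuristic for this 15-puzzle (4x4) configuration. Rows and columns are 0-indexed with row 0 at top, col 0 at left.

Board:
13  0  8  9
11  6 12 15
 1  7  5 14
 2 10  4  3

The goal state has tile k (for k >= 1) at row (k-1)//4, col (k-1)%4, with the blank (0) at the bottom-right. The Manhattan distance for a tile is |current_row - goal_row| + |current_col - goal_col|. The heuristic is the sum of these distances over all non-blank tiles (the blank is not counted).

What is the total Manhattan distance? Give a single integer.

Tile 13: at (0,0), goal (3,0), distance |0-3|+|0-0| = 3
Tile 8: at (0,2), goal (1,3), distance |0-1|+|2-3| = 2
Tile 9: at (0,3), goal (2,0), distance |0-2|+|3-0| = 5
Tile 11: at (1,0), goal (2,2), distance |1-2|+|0-2| = 3
Tile 6: at (1,1), goal (1,1), distance |1-1|+|1-1| = 0
Tile 12: at (1,2), goal (2,3), distance |1-2|+|2-3| = 2
Tile 15: at (1,3), goal (3,2), distance |1-3|+|3-2| = 3
Tile 1: at (2,0), goal (0,0), distance |2-0|+|0-0| = 2
Tile 7: at (2,1), goal (1,2), distance |2-1|+|1-2| = 2
Tile 5: at (2,2), goal (1,0), distance |2-1|+|2-0| = 3
Tile 14: at (2,3), goal (3,1), distance |2-3|+|3-1| = 3
Tile 2: at (3,0), goal (0,1), distance |3-0|+|0-1| = 4
Tile 10: at (3,1), goal (2,1), distance |3-2|+|1-1| = 1
Tile 4: at (3,2), goal (0,3), distance |3-0|+|2-3| = 4
Tile 3: at (3,3), goal (0,2), distance |3-0|+|3-2| = 4
Sum: 3 + 2 + 5 + 3 + 0 + 2 + 3 + 2 + 2 + 3 + 3 + 4 + 1 + 4 + 4 = 41

Answer: 41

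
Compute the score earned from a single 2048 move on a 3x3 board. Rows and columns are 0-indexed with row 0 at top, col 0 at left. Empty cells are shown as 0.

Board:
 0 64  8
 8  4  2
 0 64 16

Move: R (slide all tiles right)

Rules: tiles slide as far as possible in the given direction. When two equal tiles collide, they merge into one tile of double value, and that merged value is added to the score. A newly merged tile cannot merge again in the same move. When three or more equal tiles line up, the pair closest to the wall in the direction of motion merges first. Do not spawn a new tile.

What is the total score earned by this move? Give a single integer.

Slide right:
row 0: [0, 64, 8] -> [0, 64, 8]  score +0 (running 0)
row 1: [8, 4, 2] -> [8, 4, 2]  score +0 (running 0)
row 2: [0, 64, 16] -> [0, 64, 16]  score +0 (running 0)
Board after move:
 0 64  8
 8  4  2
 0 64 16

Answer: 0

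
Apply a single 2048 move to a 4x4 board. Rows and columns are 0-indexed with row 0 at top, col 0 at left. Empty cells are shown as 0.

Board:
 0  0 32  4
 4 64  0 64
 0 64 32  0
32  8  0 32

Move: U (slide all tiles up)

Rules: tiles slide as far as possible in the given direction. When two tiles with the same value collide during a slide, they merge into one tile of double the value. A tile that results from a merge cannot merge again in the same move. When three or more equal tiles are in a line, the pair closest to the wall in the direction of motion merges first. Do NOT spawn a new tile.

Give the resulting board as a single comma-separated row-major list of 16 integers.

Slide up:
col 0: [0, 4, 0, 32] -> [4, 32, 0, 0]
col 1: [0, 64, 64, 8] -> [128, 8, 0, 0]
col 2: [32, 0, 32, 0] -> [64, 0, 0, 0]
col 3: [4, 64, 0, 32] -> [4, 64, 32, 0]

Answer: 4, 128, 64, 4, 32, 8, 0, 64, 0, 0, 0, 32, 0, 0, 0, 0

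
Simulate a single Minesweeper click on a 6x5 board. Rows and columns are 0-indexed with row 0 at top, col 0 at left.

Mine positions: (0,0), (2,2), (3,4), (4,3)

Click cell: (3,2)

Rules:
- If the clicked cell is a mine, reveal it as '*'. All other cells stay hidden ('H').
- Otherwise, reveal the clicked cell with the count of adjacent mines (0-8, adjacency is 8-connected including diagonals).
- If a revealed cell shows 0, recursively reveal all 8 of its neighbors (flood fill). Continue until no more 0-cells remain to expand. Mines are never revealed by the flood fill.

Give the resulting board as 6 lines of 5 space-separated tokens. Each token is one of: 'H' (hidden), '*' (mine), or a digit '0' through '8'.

H H H H H
H H H H H
H H H H H
H H 2 H H
H H H H H
H H H H H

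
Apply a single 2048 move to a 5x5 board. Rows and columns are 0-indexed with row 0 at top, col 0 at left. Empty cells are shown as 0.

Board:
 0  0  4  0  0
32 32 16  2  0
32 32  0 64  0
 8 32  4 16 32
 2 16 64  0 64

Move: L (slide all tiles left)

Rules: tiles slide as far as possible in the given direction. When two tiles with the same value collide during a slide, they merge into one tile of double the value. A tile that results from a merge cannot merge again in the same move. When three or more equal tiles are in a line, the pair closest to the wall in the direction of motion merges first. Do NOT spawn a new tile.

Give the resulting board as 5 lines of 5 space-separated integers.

Answer:   4   0   0   0   0
 64  16   2   0   0
 64  64   0   0   0
  8  32   4  16  32
  2  16 128   0   0

Derivation:
Slide left:
row 0: [0, 0, 4, 0, 0] -> [4, 0, 0, 0, 0]
row 1: [32, 32, 16, 2, 0] -> [64, 16, 2, 0, 0]
row 2: [32, 32, 0, 64, 0] -> [64, 64, 0, 0, 0]
row 3: [8, 32, 4, 16, 32] -> [8, 32, 4, 16, 32]
row 4: [2, 16, 64, 0, 64] -> [2, 16, 128, 0, 0]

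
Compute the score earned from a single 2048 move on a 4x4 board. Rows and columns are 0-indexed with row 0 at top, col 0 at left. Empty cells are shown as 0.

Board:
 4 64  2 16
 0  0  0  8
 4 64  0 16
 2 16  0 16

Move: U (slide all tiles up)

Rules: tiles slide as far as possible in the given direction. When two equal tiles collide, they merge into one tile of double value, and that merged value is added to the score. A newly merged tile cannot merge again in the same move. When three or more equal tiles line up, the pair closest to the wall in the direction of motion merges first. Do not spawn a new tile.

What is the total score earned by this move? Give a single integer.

Slide up:
col 0: [4, 0, 4, 2] -> [8, 2, 0, 0]  score +8 (running 8)
col 1: [64, 0, 64, 16] -> [128, 16, 0, 0]  score +128 (running 136)
col 2: [2, 0, 0, 0] -> [2, 0, 0, 0]  score +0 (running 136)
col 3: [16, 8, 16, 16] -> [16, 8, 32, 0]  score +32 (running 168)
Board after move:
  8 128   2  16
  2  16   0   8
  0   0   0  32
  0   0   0   0

Answer: 168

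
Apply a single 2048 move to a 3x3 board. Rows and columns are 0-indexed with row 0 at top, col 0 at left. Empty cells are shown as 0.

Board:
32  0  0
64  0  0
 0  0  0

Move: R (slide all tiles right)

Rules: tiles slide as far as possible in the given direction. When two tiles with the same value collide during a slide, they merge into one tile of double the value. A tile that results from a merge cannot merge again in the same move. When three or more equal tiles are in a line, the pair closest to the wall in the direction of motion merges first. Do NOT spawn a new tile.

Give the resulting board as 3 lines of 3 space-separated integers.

Slide right:
row 0: [32, 0, 0] -> [0, 0, 32]
row 1: [64, 0, 0] -> [0, 0, 64]
row 2: [0, 0, 0] -> [0, 0, 0]

Answer:  0  0 32
 0  0 64
 0  0  0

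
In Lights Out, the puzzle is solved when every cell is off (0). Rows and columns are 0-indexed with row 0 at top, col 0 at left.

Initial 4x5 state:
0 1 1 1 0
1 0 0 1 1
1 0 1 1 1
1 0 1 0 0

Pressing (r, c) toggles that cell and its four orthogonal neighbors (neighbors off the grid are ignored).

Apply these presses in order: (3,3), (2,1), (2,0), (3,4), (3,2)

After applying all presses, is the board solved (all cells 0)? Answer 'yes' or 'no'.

After press 1 at (3,3):
0 1 1 1 0
1 0 0 1 1
1 0 1 0 1
1 0 0 1 1

After press 2 at (2,1):
0 1 1 1 0
1 1 0 1 1
0 1 0 0 1
1 1 0 1 1

After press 3 at (2,0):
0 1 1 1 0
0 1 0 1 1
1 0 0 0 1
0 1 0 1 1

After press 4 at (3,4):
0 1 1 1 0
0 1 0 1 1
1 0 0 0 0
0 1 0 0 0

After press 5 at (3,2):
0 1 1 1 0
0 1 0 1 1
1 0 1 0 0
0 0 1 1 0

Lights still on: 10

Answer: no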